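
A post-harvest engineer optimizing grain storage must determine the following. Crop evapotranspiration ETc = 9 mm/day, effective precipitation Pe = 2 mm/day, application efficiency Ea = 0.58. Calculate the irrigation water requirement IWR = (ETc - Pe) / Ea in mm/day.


IWR = (ETc - Pe) / Ea
    = (9 - 2) / 0.58
    = 7 / 0.58
    = 12.07 mm/day


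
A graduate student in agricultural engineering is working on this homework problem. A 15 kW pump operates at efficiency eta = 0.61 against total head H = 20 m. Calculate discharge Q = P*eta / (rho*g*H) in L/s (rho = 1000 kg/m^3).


Q = (P * 1000 * eta) / (rho * g * H)
  = (15 * 1000 * 0.61) / (1000 * 9.81 * 20)
  = 9150 / 196200
  = 0.04664 m^3/s = 46.64 L/s


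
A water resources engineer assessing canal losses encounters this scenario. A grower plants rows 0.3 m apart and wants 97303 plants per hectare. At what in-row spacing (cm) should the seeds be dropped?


spacing = 10000 / (row_sp * density)
        = 10000 / (0.3 * 97303)
        = 10000 / 29190.90
        = 0.34257 m = 34.26 cm


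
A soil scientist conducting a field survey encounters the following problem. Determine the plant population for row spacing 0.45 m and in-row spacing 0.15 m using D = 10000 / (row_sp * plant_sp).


D = 10000 / (row_sp * plant_sp)
  = 10000 / (0.45 * 0.15)
  = 10000 / 0.0675
  = 148148.15 plants/ha


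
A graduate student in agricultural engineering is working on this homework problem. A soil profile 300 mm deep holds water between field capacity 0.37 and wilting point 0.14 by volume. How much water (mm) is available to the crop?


AW = (FC - WP) * D
   = (0.37 - 0.14) * 300
   = 0.23 * 300
   = 69 mm


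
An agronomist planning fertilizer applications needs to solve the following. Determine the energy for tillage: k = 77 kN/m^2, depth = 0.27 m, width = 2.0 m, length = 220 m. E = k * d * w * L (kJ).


E = k * d * w * L
  = 77 * 0.27 * 2.0 * 220
  = 9147.60 kJ


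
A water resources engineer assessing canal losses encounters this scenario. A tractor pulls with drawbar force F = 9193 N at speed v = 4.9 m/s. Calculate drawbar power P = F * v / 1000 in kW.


P = F * v / 1000
  = 9193 * 4.9 / 1000
  = 45045.70 / 1000
  = 45.05 kW


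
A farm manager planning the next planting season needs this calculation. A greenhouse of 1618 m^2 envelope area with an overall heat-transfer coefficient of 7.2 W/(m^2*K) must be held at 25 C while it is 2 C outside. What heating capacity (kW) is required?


dT = 25 - (2) = 23 K
Q = U * A * dT
  = 7.2 * 1618 * 23
  = 267940.80 W = 267.94 kW


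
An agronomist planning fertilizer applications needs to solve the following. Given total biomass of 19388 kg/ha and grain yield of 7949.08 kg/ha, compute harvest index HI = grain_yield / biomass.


HI = grain_yield / biomass
   = 7949.08 / 19388
   = 0.41


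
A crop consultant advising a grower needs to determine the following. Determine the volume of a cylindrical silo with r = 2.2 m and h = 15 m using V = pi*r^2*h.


V = pi * r^2 * h
  = pi * 2.2^2 * 15
  = pi * 4.84 * 15
  = 228.08 m^3


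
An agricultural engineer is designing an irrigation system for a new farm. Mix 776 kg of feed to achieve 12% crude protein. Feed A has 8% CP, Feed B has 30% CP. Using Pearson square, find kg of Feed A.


parts_A = CP_b - target = 30 - 12 = 18
parts_B = target - CP_a = 12 - 8 = 4
total_parts = 18 + 4 = 22
Feed A = 776 * 18 / 22 = 634.91 kg
Feed B = 776 * 4 / 22 = 141.09 kg

634.91 kg


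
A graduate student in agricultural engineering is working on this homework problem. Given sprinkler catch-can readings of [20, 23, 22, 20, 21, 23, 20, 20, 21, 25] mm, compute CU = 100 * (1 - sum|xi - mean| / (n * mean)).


xbar = 215 / 10 = 21.500
sum|xi - xbar| = 14
CU = 100 * (1 - 14 / (10 * 21.500))
   = 100 * (1 - 0.0651)
   = 93.49%


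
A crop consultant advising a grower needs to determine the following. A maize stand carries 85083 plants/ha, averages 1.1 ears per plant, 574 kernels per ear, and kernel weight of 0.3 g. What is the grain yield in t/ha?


Y = density * ears * kernels * kw
  = 85083 * 1.1 * 574 * 0.3 g/ha
  = 16116421.86 g/ha
  = 16116.42 kg/ha = 16.12 t/ha


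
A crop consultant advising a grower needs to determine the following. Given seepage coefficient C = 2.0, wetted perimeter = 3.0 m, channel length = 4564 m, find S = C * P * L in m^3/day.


S = C * P * L
  = 2.0 * 3.0 * 4564
  = 27384 m^3/day


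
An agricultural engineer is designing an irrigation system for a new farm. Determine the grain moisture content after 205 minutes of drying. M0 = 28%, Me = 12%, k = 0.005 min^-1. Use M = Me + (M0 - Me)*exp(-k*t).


M = Me + (M0 - Me) * e^(-k*t)
  = 12 + (28 - 12) * e^(-0.005*205)
  = 12 + 16 * e^(-1.025)
  = 12 + 16 * 0.35880
  = 12 + 5.7407
  = 17.74%


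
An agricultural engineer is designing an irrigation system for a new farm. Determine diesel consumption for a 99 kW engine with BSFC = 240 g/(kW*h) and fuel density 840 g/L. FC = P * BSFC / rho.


FC = P * BSFC / rho_fuel
   = 99 * 240 / 840
   = 23760 / 840
   = 28.29 L/h


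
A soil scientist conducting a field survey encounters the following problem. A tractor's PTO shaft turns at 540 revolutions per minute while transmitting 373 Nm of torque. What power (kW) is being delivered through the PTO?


P = 2*pi*n*T / 60000
  = 2*pi * 540 * 373 / 60000
  = 1265559.18 / 60000
  = 21.09 kW


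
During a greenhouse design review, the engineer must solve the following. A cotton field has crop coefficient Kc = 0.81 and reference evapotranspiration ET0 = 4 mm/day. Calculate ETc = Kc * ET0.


ETc = Kc * ET0
    = 0.81 * 4
    = 3.24 mm/day


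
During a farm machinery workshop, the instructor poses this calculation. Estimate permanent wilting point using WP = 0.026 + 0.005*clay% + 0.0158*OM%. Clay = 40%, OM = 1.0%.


WP = 0.026 + 0.005*40 + 0.0158*1.0
   = 0.026 + 0.2000 + 0.0158
   = 0.2418


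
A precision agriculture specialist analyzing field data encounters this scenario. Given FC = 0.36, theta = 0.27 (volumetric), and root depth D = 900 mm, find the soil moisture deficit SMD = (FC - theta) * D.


SMD = (FC - theta) * D
    = (0.36 - 0.27) * 900
    = 0.090 * 900
    = 81 mm


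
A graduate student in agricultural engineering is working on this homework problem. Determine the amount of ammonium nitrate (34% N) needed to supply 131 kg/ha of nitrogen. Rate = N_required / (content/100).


Rate = N_required / (N_content / 100)
     = 131 / (34 / 100)
     = 131 / 0.34
     = 385.29 kg/ha


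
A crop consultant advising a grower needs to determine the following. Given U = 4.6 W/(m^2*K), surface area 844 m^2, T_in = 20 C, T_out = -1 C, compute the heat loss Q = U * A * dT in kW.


dT = 20 - (-1) = 21 K
Q = U * A * dT
  = 4.6 * 844 * 21
  = 81530.40 W = 81.53 kW


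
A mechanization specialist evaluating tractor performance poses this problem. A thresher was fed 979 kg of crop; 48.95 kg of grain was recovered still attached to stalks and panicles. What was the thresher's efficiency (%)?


eta = (total - unthreshed) / total * 100
    = (979 - 48.95) / 979 * 100
    = 930.05 / 979 * 100
    = 95%


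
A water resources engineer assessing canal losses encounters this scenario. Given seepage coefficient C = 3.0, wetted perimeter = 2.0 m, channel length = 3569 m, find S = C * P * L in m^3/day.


S = C * P * L
  = 3.0 * 2.0 * 3569
  = 21414 m^3/day


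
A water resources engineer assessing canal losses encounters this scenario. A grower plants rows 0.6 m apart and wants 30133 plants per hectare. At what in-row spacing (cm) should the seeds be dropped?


spacing = 10000 / (row_sp * density)
        = 10000 / (0.6 * 30133)
        = 10000 / 18079.80
        = 0.55310 m = 55.31 cm


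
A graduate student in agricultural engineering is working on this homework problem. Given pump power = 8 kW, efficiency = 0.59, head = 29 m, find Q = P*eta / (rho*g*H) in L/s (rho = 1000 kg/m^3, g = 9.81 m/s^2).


Q = (P * 1000 * eta) / (rho * g * H)
  = (8 * 1000 * 0.59) / (1000 * 9.81 * 29)
  = 4720 / 284490
  = 0.01659 m^3/s = 16.59 L/s


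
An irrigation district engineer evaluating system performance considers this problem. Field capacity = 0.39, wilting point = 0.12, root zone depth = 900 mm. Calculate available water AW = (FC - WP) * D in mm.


AW = (FC - WP) * D
   = (0.39 - 0.12) * 900
   = 0.27 * 900
   = 243 mm


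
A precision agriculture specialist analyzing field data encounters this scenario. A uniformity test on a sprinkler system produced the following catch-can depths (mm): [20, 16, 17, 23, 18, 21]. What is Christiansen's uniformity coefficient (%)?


xbar = 115 / 6 = 19.167
sum|xi - xbar| = 13
CU = 100 * (1 - 13 / (6 * 19.167))
   = 100 * (1 - 0.1130)
   = 88.70%


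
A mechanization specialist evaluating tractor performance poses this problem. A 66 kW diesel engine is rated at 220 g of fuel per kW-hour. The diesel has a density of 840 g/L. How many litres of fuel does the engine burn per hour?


FC = P * BSFC / rho_fuel
   = 66 * 220 / 840
   = 14520 / 840
   = 17.29 L/h


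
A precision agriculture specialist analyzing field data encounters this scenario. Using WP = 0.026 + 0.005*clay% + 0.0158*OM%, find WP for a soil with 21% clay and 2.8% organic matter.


WP = 0.026 + 0.005*21 + 0.0158*2.8
   = 0.026 + 0.1050 + 0.0442
   = 0.1752


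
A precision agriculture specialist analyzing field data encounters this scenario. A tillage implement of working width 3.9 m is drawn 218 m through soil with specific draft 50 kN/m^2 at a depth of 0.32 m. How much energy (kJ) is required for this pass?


E = k * d * w * L
  = 50 * 0.32 * 3.9 * 218
  = 13603.20 kJ


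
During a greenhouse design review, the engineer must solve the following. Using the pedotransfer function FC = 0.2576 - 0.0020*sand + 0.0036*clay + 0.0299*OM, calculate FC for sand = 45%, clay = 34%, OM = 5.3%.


FC = 0.2576 - 0.0020*45 + 0.0036*34 + 0.0299*5.3
   = 0.2576 - 0.0900 + 0.1224 + 0.1585
   = 0.4485


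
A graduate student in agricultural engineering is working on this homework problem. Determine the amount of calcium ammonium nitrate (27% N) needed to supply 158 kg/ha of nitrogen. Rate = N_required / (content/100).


Rate = N_required / (N_content / 100)
     = 158 / (27 / 100)
     = 158 / 0.27
     = 585.19 kg/ha


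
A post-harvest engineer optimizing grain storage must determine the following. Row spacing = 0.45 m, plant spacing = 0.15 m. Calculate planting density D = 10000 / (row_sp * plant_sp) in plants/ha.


D = 10000 / (row_sp * plant_sp)
  = 10000 / (0.45 * 0.15)
  = 10000 / 0.0675
  = 148148.15 plants/ha


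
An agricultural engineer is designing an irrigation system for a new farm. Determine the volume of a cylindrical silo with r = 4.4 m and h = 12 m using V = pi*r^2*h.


V = pi * r^2 * h
  = pi * 4.4^2 * 12
  = pi * 19.36 * 12
  = 729.85 m^3


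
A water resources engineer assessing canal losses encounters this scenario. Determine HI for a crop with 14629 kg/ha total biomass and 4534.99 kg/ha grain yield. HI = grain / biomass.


HI = grain_yield / biomass
   = 4534.99 / 14629
   = 0.31


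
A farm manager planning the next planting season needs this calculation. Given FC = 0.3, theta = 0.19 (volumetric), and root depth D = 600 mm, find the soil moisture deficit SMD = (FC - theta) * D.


SMD = (FC - theta) * D
    = (0.3 - 0.19) * 600
    = 0.110 * 600
    = 66 mm


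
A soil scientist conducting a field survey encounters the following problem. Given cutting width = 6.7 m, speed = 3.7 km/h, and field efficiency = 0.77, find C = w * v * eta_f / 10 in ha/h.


C = w * v * eta_f / 10
  = 6.7 * 3.7 * 0.77 / 10
  = 19.09 / 10
  = 1.91 ha/h


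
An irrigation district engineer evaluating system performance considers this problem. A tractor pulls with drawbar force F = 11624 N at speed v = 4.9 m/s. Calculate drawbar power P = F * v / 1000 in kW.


P = F * v / 1000
  = 11624 * 4.9 / 1000
  = 56957.60 / 1000
  = 56.96 kW


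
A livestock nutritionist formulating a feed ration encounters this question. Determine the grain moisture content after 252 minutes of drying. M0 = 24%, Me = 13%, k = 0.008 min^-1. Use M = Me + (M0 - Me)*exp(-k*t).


M = Me + (M0 - Me) * e^(-k*t)
  = 13 + (24 - 13) * e^(-0.008*252)
  = 13 + 11 * e^(-2.016)
  = 13 + 11 * 0.13319
  = 13 + 1.4651
  = 14.47%


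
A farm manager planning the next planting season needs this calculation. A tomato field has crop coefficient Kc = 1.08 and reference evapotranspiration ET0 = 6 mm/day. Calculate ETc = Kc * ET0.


ETc = Kc * ET0
    = 1.08 * 6
    = 6.48 mm/day


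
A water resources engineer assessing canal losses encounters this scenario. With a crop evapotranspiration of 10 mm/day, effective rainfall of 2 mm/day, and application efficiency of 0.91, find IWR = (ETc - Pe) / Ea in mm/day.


IWR = (ETc - Pe) / Ea
    = (10 - 2) / 0.91
    = 8 / 0.91
    = 8.79 mm/day


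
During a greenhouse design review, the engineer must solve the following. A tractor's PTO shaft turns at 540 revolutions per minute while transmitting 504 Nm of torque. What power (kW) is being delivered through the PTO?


P = 2*pi*n*T / 60000
  = 2*pi * 540 * 504 / 60000
  = 1710031.71 / 60000
  = 28.50 kW


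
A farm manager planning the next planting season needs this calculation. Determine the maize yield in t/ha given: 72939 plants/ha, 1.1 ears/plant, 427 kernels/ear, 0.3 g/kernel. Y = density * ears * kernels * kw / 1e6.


Y = density * ears * kernels * kw
  = 72939 * 1.1 * 427 * 0.3 g/ha
  = 10277834.49 g/ha
  = 10277.83 kg/ha = 10.28 t/ha


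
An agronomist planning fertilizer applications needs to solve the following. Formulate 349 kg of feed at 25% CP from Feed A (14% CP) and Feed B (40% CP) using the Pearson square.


parts_A = CP_b - target = 40 - 25 = 15
parts_B = target - CP_a = 25 - 14 = 11
total_parts = 15 + 11 = 26
Feed A = 349 * 15 / 26 = 201.35 kg
Feed B = 349 * 11 / 26 = 147.65 kg

201.35 kg


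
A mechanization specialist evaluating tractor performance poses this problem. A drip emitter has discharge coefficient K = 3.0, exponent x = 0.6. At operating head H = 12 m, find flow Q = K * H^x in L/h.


Q = K * H^x
  = 3.0 * 12^0.6
  = 3.0 * 4.4413
  = 13.32 L/h


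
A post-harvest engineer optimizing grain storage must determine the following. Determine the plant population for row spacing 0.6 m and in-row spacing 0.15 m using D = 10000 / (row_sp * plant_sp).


D = 10000 / (row_sp * plant_sp)
  = 10000 / (0.6 * 0.15)
  = 10000 / 0.0900
  = 111111.11 plants/ha


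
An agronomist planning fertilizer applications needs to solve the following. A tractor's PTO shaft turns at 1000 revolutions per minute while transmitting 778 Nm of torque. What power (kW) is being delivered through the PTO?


P = 2*pi*n*T / 60000
  = 2*pi * 1000 * 778 / 60000
  = 4888318.17 / 60000
  = 81.47 kW


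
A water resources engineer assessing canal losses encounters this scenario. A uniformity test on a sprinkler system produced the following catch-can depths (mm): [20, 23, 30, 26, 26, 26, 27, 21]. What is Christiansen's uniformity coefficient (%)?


xbar = 199 / 8 = 24.875
sum|xi - xbar| = 21.250
CU = 100 * (1 - 21.250 / (8 * 24.875))
   = 100 * (1 - 0.1068)
   = 89.32%


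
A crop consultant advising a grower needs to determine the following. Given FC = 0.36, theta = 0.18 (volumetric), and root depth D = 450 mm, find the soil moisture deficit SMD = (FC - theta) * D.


SMD = (FC - theta) * D
    = (0.36 - 0.18) * 450
    = 0.180 * 450
    = 81 mm


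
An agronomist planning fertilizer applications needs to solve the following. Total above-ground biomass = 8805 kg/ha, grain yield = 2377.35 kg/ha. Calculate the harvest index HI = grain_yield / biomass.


HI = grain_yield / biomass
   = 2377.35 / 8805
   = 0.27


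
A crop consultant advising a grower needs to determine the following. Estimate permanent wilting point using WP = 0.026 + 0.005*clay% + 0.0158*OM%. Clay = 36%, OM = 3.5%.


WP = 0.026 + 0.005*36 + 0.0158*3.5
   = 0.026 + 0.1800 + 0.0553
   = 0.2613


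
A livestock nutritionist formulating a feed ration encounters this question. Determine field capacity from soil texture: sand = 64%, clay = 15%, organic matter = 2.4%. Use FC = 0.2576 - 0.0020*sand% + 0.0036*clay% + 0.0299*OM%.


FC = 0.2576 - 0.0020*64 + 0.0036*15 + 0.0299*2.4
   = 0.2576 - 0.1280 + 0.0540 + 0.0718
   = 0.2554


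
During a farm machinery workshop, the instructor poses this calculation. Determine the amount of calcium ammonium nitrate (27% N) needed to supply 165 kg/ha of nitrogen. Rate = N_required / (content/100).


Rate = N_required / (N_content / 100)
     = 165 / (27 / 100)
     = 165 / 0.27
     = 611.11 kg/ha


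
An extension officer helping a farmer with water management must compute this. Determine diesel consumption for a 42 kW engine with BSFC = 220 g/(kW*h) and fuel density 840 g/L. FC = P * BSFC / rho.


FC = P * BSFC / rho_fuel
   = 42 * 220 / 840
   = 9240 / 840
   = 11 L/h


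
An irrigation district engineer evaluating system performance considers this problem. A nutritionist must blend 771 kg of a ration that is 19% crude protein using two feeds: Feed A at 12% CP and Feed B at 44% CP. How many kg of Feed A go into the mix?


parts_A = CP_b - target = 44 - 19 = 25
parts_B = target - CP_a = 19 - 12 = 7
total_parts = 25 + 7 = 32
Feed A = 771 * 25 / 32 = 602.34 kg
Feed B = 771 * 7 / 32 = 168.66 kg

602.34 kg


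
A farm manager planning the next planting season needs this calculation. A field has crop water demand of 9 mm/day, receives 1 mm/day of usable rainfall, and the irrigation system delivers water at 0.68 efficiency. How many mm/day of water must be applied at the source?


IWR = (ETc - Pe) / Ea
    = (9 - 1) / 0.68
    = 8 / 0.68
    = 11.76 mm/day


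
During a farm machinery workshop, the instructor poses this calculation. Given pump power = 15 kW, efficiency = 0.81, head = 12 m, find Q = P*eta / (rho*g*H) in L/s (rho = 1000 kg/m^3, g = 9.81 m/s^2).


Q = (P * 1000 * eta) / (rho * g * H)
  = (15 * 1000 * 0.81) / (1000 * 9.81 * 12)
  = 12150 / 117720
  = 0.10321 m^3/s = 103.21 L/s


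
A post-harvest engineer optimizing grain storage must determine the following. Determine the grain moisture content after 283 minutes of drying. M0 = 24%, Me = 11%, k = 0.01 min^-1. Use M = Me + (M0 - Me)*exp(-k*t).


M = Me + (M0 - Me) * e^(-k*t)
  = 11 + (24 - 11) * e^(-0.01*283)
  = 11 + 13 * e^(-2.830)
  = 11 + 13 * 0.05901
  = 11 + 0.7672
  = 11.77%


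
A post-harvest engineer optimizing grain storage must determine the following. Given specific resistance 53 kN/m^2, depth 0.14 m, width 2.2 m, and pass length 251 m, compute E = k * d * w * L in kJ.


E = k * d * w * L
  = 53 * 0.14 * 2.2 * 251
  = 4097.32 kJ


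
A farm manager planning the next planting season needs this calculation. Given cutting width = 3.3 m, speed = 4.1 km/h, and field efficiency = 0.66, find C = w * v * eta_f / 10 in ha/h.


C = w * v * eta_f / 10
  = 3.3 * 4.1 * 0.66 / 10
  = 8.93 / 10
  = 0.89 ha/h


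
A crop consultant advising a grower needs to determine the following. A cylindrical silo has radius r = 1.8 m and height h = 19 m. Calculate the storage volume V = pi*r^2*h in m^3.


V = pi * r^2 * h
  = pi * 1.8^2 * 19
  = pi * 3.24 * 19
  = 193.40 m^3


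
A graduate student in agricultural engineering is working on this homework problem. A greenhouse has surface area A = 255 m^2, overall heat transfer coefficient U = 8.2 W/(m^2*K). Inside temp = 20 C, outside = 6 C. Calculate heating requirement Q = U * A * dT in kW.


dT = 20 - (6) = 14 K
Q = U * A * dT
  = 8.2 * 255 * 14
  = 29274 W = 29.27 kW


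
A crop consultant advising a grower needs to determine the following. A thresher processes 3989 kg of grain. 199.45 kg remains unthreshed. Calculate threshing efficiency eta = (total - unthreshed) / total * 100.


eta = (total - unthreshed) / total * 100
    = (3989 - 199.45) / 3989 * 100
    = 3789.55 / 3989 * 100
    = 95%


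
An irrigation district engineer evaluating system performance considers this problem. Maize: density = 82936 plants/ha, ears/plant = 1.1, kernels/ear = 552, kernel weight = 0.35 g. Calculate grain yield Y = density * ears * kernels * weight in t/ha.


Y = density * ears * kernels * kw
  = 82936 * 1.1 * 552 * 0.35 g/ha
  = 17625558.72 g/ha
  = 17625.56 kg/ha = 17.63 t/ha


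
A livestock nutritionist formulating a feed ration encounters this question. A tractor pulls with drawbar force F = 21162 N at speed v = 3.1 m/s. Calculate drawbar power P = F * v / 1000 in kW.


P = F * v / 1000
  = 21162 * 3.1 / 1000
  = 65602.20 / 1000
  = 65.60 kW


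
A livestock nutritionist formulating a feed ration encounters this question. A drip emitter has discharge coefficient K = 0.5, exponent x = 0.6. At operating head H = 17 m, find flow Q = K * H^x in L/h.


Q = K * H^x
  = 0.5 * 17^0.6
  = 0.5 * 5.4736
  = 2.74 L/h


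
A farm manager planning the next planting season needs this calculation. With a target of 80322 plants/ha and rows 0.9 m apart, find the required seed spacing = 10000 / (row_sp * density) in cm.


spacing = 10000 / (row_sp * density)
        = 10000 / (0.9 * 80322)
        = 10000 / 72289.80
        = 0.13833 m = 13.83 cm


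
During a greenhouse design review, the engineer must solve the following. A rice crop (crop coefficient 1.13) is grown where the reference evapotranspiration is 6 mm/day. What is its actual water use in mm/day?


ETc = Kc * ET0
    = 1.13 * 6
    = 6.78 mm/day


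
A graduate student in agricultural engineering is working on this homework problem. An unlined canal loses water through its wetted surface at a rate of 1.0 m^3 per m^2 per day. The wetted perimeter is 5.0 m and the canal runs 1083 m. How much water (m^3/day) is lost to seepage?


S = C * P * L
  = 1.0 * 5.0 * 1083
  = 5415 m^3/day


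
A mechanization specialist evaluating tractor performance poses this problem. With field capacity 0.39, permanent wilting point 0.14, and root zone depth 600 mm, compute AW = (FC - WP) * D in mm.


AW = (FC - WP) * D
   = (0.39 - 0.14) * 600
   = 0.25 * 600
   = 150 mm


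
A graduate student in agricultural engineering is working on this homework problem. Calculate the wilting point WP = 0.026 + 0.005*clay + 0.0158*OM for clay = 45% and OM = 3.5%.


WP = 0.026 + 0.005*45 + 0.0158*3.5
   = 0.026 + 0.2250 + 0.0553
   = 0.3063


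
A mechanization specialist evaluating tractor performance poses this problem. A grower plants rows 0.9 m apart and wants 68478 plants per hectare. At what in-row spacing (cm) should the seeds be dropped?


spacing = 10000 / (row_sp * density)
        = 10000 / (0.9 * 68478)
        = 10000 / 61630.20
        = 0.16226 m = 16.23 cm


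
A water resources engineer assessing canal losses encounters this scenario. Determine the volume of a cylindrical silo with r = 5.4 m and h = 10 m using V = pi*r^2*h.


V = pi * r^2 * h
  = pi * 5.4^2 * 10
  = pi * 29.16 * 10
  = 916.09 m^3


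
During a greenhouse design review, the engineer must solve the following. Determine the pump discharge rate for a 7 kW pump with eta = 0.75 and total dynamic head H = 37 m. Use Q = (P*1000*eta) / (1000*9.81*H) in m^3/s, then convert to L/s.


Q = (P * 1000 * eta) / (rho * g * H)
  = (7 * 1000 * 0.75) / (1000 * 9.81 * 37)
  = 5250 / 362970
  = 0.01446 m^3/s = 14.46 L/s


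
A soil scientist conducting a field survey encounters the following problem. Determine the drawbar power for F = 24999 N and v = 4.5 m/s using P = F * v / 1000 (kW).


P = F * v / 1000
  = 24999 * 4.5 / 1000
  = 112495.50 / 1000
  = 112.50 kW


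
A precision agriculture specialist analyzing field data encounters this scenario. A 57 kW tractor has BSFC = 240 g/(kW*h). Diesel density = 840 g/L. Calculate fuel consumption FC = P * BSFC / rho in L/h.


FC = P * BSFC / rho_fuel
   = 57 * 240 / 840
   = 13680 / 840
   = 16.29 L/h


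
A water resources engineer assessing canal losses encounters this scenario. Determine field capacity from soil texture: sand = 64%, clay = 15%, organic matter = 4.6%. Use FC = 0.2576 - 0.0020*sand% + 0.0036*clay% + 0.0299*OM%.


FC = 0.2576 - 0.0020*64 + 0.0036*15 + 0.0299*4.6
   = 0.2576 - 0.1280 + 0.0540 + 0.1375
   = 0.3211


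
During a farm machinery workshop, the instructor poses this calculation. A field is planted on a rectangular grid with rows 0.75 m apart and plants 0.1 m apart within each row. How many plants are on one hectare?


D = 10000 / (row_sp * plant_sp)
  = 10000 / (0.75 * 0.1)
  = 10000 / 0.0750
  = 133333.33 plants/ha


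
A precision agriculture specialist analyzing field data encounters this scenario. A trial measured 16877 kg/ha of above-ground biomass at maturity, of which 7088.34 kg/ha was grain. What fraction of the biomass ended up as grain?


HI = grain_yield / biomass
   = 7088.34 / 16877
   = 0.42


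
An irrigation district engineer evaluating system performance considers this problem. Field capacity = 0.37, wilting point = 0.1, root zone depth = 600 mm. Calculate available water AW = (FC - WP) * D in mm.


AW = (FC - WP) * D
   = (0.37 - 0.1) * 600
   = 0.27 * 600
   = 162 mm


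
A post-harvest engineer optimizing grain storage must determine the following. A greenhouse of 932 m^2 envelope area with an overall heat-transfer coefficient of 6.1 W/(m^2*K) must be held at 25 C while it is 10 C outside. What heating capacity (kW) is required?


dT = 25 - (10) = 15 K
Q = U * A * dT
  = 6.1 * 932 * 15
  = 85278 W = 85.28 kW


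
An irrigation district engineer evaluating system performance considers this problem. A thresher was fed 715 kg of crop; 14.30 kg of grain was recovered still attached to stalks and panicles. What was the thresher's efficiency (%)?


eta = (total - unthreshed) / total * 100
    = (715 - 14.30) / 715 * 100
    = 700.70 / 715 * 100
    = 98%


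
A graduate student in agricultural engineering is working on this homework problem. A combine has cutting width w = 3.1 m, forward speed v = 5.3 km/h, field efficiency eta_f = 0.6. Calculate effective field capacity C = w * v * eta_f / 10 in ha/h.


C = w * v * eta_f / 10
  = 3.1 * 5.3 * 0.6 / 10
  = 9.86 / 10
  = 0.99 ha/h


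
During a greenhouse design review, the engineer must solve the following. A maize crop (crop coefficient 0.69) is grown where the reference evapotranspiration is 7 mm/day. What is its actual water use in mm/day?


ETc = Kc * ET0
    = 0.69 * 7
    = 4.83 mm/day


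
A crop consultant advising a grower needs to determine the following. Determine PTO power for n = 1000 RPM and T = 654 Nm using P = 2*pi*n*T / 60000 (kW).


P = 2*pi*n*T / 60000
  = 2*pi * 1000 * 654 / 60000
  = 4109203.19 / 60000
  = 68.49 kW


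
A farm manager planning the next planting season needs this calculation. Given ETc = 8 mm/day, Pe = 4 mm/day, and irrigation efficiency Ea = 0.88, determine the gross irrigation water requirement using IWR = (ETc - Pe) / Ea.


IWR = (ETc - Pe) / Ea
    = (8 - 4) / 0.88
    = 4 / 0.88
    = 4.55 mm/day


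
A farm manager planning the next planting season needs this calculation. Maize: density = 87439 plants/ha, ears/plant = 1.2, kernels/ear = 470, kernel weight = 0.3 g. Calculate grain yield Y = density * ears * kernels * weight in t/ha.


Y = density * ears * kernels * kw
  = 87439 * 1.2 * 470 * 0.3 g/ha
  = 14794678.80 g/ha
  = 14794.68 kg/ha = 14.79 t/ha


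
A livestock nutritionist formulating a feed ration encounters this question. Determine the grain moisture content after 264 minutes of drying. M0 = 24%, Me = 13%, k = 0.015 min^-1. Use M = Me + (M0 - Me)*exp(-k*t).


M = Me + (M0 - Me) * e^(-k*t)
  = 13 + (24 - 13) * e^(-0.015*264)
  = 13 + 11 * e^(-3.960)
  = 13 + 11 * 0.01906
  = 13 + 0.2097
  = 13.21%


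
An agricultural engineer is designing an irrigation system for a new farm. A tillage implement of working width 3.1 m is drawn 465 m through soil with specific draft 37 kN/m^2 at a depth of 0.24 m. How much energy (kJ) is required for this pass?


E = k * d * w * L
  = 37 * 0.24 * 3.1 * 465
  = 12800.52 kJ


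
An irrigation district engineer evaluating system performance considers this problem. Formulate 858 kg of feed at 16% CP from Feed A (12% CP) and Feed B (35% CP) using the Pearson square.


parts_A = CP_b - target = 35 - 16 = 19
parts_B = target - CP_a = 16 - 12 = 4
total_parts = 19 + 4 = 23
Feed A = 858 * 19 / 23 = 708.78 kg
Feed B = 858 * 4 / 23 = 149.22 kg

708.78 kg


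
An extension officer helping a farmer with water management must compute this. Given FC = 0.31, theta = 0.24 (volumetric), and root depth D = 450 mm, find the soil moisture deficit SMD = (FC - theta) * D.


SMD = (FC - theta) * D
    = (0.31 - 0.24) * 450
    = 0.070 * 450
    = 31.50 mm


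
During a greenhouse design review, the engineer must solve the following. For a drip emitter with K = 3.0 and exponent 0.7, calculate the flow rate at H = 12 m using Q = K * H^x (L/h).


Q = K * H^x
  = 3.0 * 12^0.7
  = 3.0 * 5.6941
  = 17.08 L/h


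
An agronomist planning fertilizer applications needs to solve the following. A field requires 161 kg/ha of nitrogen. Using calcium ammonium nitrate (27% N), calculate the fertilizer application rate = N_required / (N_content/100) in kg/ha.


Rate = N_required / (N_content / 100)
     = 161 / (27 / 100)
     = 161 / 0.27
     = 596.30 kg/ha


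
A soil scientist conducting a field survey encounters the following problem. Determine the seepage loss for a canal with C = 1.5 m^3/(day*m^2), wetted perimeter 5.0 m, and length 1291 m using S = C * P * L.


S = C * P * L
  = 1.5 * 5.0 * 1291
  = 9682.50 m^3/day


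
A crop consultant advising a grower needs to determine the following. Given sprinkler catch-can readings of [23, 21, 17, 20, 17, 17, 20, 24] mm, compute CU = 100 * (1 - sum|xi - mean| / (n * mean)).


xbar = 159 / 8 = 19.875
sum|xi - xbar| = 17.250
CU = 100 * (1 - 17.250 / (8 * 19.875))
   = 100 * (1 - 0.1085)
   = 89.15%


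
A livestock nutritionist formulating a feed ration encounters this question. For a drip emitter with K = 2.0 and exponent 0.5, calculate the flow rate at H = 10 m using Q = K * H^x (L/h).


Q = K * H^x
  = 2.0 * 10^0.5
  = 2.0 * 3.1623
  = 6.32 L/h


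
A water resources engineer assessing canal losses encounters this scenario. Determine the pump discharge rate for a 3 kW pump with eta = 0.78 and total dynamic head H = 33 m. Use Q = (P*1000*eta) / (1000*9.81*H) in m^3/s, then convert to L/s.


Q = (P * 1000 * eta) / (rho * g * H)
  = (3 * 1000 * 0.78) / (1000 * 9.81 * 33)
  = 2340 / 323730
  = 0.00723 m^3/s = 7.23 L/s


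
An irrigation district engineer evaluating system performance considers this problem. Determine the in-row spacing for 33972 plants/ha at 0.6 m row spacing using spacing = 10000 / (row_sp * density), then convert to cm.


spacing = 10000 / (row_sp * density)
        = 10000 / (0.6 * 33972)
        = 10000 / 20383.20
        = 0.49060 m = 49.06 cm


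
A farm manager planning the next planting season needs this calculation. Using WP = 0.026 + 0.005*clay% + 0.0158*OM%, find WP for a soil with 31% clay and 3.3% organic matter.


WP = 0.026 + 0.005*31 + 0.0158*3.3
   = 0.026 + 0.1550 + 0.0521
   = 0.2331


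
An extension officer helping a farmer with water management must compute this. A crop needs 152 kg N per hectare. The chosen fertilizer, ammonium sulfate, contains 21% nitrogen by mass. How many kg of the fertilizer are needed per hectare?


Rate = N_required / (N_content / 100)
     = 152 / (21 / 100)
     = 152 / 0.21
     = 723.81 kg/ha


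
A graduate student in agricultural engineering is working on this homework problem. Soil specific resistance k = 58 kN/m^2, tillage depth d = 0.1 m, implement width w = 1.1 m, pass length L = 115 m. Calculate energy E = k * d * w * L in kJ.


E = k * d * w * L
  = 58 * 0.1 * 1.1 * 115
  = 733.70 kJ


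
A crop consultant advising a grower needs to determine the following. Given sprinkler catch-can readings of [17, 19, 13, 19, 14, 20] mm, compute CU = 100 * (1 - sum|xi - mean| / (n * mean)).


xbar = 102 / 6 = 17
sum|xi - xbar| = 14
CU = 100 * (1 - 14 / (6 * 17))
   = 100 * (1 - 0.1373)
   = 86.27%


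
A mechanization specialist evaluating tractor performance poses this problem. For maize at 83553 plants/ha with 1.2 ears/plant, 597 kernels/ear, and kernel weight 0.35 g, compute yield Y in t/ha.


Y = density * ears * kernels * kw
  = 83553 * 1.2 * 597 * 0.35 g/ha
  = 20950079.22 g/ha
  = 20950.08 kg/ha = 20.95 t/ha


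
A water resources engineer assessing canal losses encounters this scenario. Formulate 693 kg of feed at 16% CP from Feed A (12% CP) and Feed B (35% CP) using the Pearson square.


parts_A = CP_b - target = 35 - 16 = 19
parts_B = target - CP_a = 16 - 12 = 4
total_parts = 19 + 4 = 23
Feed A = 693 * 19 / 23 = 572.48 kg
Feed B = 693 * 4 / 23 = 120.52 kg

572.48 kg


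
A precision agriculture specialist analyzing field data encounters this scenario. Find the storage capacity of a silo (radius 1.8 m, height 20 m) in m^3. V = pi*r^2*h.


V = pi * r^2 * h
  = pi * 1.8^2 * 20
  = pi * 3.24 * 20
  = 203.58 m^3


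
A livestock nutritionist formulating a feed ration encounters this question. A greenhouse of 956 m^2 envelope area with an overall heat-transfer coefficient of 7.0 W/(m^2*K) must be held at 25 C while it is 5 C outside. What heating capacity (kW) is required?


dT = 25 - (5) = 20 K
Q = U * A * dT
  = 7.0 * 956 * 20
  = 133840 W = 133.84 kW


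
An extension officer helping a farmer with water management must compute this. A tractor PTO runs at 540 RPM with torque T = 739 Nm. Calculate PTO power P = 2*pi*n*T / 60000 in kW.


P = 2*pi*n*T / 60000
  = 2*pi * 540 * 739 / 60000
  = 2507367.93 / 60000
  = 41.79 kW


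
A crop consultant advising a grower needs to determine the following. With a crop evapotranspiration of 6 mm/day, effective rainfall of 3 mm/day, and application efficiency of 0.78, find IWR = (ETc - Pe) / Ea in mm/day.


IWR = (ETc - Pe) / Ea
    = (6 - 3) / 0.78
    = 3 / 0.78
    = 3.85 mm/day


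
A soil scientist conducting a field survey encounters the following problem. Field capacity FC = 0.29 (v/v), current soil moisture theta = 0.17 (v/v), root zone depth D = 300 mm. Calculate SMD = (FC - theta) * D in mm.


SMD = (FC - theta) * D
    = (0.29 - 0.17) * 300
    = 0.120 * 300
    = 36 mm


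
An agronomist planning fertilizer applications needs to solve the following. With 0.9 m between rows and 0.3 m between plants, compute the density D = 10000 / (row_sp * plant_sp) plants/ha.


D = 10000 / (row_sp * plant_sp)
  = 10000 / (0.9 * 0.3)
  = 10000 / 0.2700
  = 37037.04 plants/ha


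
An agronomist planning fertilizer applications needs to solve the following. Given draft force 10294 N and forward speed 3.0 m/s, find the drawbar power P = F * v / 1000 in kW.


P = F * v / 1000
  = 10294 * 3.0 / 1000
  = 30882 / 1000
  = 30.88 kW


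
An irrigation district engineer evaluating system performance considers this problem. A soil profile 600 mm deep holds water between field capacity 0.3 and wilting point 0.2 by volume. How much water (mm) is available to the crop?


AW = (FC - WP) * D
   = (0.3 - 0.2) * 600
   = 0.10 * 600
   = 60 mm


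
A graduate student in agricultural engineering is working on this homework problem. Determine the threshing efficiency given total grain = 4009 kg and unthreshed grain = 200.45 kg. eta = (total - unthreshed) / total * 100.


eta = (total - unthreshed) / total * 100
    = (4009 - 200.45) / 4009 * 100
    = 3808.55 / 4009 * 100
    = 95%


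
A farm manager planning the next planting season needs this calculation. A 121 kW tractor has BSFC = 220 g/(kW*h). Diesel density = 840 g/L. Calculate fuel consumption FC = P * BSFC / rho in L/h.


FC = P * BSFC / rho_fuel
   = 121 * 220 / 840
   = 26620 / 840
   = 31.69 L/h


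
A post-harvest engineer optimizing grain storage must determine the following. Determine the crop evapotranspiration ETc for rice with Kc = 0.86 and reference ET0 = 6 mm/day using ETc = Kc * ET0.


ETc = Kc * ET0
    = 0.86 * 6
    = 5.16 mm/day


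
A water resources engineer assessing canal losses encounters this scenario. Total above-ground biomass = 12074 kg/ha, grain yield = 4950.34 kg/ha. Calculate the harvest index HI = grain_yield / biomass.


HI = grain_yield / biomass
   = 4950.34 / 12074
   = 0.41


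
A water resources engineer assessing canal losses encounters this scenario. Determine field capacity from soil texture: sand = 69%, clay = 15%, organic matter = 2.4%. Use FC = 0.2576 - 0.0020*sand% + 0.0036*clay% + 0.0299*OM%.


FC = 0.2576 - 0.0020*69 + 0.0036*15 + 0.0299*2.4
   = 0.2576 - 0.1380 + 0.0540 + 0.0718
   = 0.2454


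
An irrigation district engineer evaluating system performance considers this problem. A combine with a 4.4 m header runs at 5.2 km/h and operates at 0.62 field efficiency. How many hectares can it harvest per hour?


C = w * v * eta_f / 10
  = 4.4 * 5.2 * 0.62 / 10
  = 14.19 / 10
  = 1.42 ha/h


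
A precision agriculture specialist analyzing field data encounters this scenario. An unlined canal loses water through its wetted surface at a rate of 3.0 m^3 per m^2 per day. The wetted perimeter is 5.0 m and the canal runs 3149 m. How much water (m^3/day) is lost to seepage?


S = C * P * L
  = 3.0 * 5.0 * 3149
  = 47235 m^3/day


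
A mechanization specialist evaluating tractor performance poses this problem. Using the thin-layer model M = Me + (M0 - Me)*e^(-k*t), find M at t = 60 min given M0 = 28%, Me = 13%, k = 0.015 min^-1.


M = Me + (M0 - Me) * e^(-k*t)
  = 13 + (28 - 13) * e^(-0.015*60)
  = 13 + 15 * e^(-0.900)
  = 13 + 15 * 0.40657
  = 13 + 6.0985
  = 19.10%


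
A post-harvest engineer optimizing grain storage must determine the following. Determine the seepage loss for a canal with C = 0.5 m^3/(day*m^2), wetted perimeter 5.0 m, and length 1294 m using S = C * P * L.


S = C * P * L
  = 0.5 * 5.0 * 1294
  = 3235 m^3/day


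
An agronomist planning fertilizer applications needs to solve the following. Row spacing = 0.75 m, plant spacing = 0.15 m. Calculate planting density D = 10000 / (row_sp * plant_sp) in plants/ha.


D = 10000 / (row_sp * plant_sp)
  = 10000 / (0.75 * 0.15)
  = 10000 / 0.1125
  = 88888.89 plants/ha


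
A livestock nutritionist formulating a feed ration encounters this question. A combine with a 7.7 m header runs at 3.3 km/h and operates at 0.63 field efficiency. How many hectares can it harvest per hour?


C = w * v * eta_f / 10
  = 7.7 * 3.3 * 0.63 / 10
  = 16.01 / 10
  = 1.60 ha/h


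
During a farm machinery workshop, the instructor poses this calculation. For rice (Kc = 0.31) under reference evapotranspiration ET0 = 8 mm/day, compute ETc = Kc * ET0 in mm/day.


ETc = Kc * ET0
    = 0.31 * 8
    = 2.48 mm/day


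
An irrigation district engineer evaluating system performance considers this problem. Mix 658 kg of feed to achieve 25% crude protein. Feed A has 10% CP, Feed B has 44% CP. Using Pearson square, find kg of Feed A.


parts_A = CP_b - target = 44 - 25 = 19
parts_B = target - CP_a = 25 - 10 = 15
total_parts = 19 + 15 = 34
Feed A = 658 * 19 / 34 = 367.71 kg
Feed B = 658 * 15 / 34 = 290.29 kg

367.71 kg


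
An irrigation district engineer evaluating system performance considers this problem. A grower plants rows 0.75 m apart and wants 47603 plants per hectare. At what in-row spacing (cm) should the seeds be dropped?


spacing = 10000 / (row_sp * density)
        = 10000 / (0.75 * 47603)
        = 10000 / 35702.25
        = 0.28009 m = 28.01 cm


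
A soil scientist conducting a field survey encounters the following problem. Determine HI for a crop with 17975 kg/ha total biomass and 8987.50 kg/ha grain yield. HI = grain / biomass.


HI = grain_yield / biomass
   = 8987.50 / 17975
   = 0.50
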